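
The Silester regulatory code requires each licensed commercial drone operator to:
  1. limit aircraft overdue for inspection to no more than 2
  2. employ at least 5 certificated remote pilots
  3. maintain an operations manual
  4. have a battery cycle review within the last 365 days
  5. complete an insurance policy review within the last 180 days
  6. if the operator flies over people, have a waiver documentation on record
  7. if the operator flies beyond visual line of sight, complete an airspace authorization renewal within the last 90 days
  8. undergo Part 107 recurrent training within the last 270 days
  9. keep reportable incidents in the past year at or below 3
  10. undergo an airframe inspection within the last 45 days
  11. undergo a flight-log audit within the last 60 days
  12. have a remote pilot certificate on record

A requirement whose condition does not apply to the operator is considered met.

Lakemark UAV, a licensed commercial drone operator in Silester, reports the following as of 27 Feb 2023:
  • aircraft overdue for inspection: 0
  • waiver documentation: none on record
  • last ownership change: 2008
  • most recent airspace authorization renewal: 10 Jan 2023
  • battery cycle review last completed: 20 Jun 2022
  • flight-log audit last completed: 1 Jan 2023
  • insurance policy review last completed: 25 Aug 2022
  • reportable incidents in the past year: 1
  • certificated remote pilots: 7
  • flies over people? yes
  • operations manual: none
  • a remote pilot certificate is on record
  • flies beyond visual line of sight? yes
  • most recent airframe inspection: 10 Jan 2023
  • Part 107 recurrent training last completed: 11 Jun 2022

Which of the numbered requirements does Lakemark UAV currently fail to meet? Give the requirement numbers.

1. aircraft overdue for inspection 0 ≤ 2 → met
2. certificated remote pilots 7 ≥ 5 → met
3. operations manual absent → not met
4. battery cycle review 252 days ago vs limit 365 → met
5. insurance policy review 186 days ago vs limit 180 → not met
6. condition 'flies over people' holds; waiver documentation absent → not met
7. condition 'flies beyond visual line of sight' holds; airspace authorization renewal 48 days ago vs limit 90 → met
8. Part 107 recurrent training 261 days ago vs limit 270 → met
9. reportable incidents in the past year 1 ≤ 3 → met
10. airframe inspection 48 days ago vs limit 45 → not met
11. flight-log audit 57 days ago vs limit 60 → met
12. remote pilot certificate present → met
Not met: 3, 5, 6, 10

3, 5, 6, 10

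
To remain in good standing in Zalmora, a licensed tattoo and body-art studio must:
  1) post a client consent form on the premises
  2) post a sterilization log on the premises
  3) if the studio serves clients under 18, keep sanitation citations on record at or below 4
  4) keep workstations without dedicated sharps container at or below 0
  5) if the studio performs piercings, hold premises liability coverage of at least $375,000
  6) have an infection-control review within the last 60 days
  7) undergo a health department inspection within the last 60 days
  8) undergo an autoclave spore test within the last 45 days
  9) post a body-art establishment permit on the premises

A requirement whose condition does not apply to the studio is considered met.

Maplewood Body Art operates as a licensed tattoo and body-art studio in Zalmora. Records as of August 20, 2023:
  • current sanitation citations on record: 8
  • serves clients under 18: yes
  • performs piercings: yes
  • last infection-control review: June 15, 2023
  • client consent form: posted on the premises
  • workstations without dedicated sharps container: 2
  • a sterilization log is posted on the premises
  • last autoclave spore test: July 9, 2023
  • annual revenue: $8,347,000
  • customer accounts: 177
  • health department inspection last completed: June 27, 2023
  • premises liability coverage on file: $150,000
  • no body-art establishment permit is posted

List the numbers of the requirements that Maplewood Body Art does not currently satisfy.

1. client consent form present → met
2. sterilization log present → met
3. condition 'serves clients under 18' holds; sanitation citations on record 8 > 4 → not met
4. workstations without dedicated sharps container 2 > 0 → not met
5. condition 'performs piercings' holds; premises liability coverage $150,000 < $375,000 → not met
6. infection-control review 66 days ago vs limit 60 → not met
7. health department inspection 54 days ago vs limit 60 → met
8. autoclave spore test 42 days ago vs limit 45 → met
9. body-art establishment permit absent → not met
Not met: 3, 4, 5, 6, 9

3, 4, 5, 6, 9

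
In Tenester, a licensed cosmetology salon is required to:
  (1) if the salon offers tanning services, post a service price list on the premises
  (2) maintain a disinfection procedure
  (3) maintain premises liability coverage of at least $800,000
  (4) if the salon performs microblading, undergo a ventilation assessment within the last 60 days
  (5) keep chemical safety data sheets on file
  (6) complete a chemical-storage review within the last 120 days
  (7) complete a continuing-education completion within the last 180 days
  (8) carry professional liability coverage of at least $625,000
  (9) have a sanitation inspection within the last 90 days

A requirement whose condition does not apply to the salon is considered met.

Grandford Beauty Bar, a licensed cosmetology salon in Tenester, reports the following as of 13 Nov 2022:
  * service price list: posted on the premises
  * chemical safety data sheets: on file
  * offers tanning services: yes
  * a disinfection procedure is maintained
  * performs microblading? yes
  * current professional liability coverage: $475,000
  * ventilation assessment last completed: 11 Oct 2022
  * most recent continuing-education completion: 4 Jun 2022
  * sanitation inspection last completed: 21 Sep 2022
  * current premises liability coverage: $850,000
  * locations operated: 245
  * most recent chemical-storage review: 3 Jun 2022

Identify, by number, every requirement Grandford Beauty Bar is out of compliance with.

1. condition 'offers tanning services' holds; service price list present → met
2. disinfection procedure present → met
3. premises liability coverage $850,000 ≥ $800,000 → met
4. condition 'performs microblading' holds; ventilation assessment 33 days ago vs limit 60 → met
5. chemical safety data sheets present → met
6. chemical-storage review 163 days ago vs limit 120 → not met
7. continuing-education completion 162 days ago vs limit 180 → met
8. professional liability coverage $475,000 < $625,000 → not met
9. sanitation inspection 53 days ago vs limit 90 → met
Not met: 6, 8

6, 8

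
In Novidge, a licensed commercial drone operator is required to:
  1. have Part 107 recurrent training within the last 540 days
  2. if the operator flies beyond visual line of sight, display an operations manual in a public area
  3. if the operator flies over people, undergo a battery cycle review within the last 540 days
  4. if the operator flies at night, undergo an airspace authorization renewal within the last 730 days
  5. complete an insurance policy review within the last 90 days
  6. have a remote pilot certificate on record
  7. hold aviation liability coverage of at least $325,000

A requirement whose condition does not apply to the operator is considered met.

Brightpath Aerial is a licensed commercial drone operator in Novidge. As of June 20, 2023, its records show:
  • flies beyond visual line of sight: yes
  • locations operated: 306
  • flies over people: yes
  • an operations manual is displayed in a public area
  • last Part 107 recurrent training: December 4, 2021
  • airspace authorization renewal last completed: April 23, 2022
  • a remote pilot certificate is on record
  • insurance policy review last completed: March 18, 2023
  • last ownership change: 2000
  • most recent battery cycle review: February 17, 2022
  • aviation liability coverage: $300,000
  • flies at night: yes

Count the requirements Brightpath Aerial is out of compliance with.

1. Part 107 recurrent training 563 days ago vs limit 540 → not met
2. condition 'flies beyond visual line of sight' holds; operations manual present → met
3. condition 'flies over people' holds; battery cycle review 488 days ago vs limit 540 → met
4. condition 'flies at night' holds; airspace authorization renewal 423 days ago vs limit 730 → met
5. insurance policy review 94 days ago vs limit 90 → not met
6. remote pilot certificate present → met
7. aviation liability coverage $300,000 < $325,000 → not met
Not met: 3 of 7

3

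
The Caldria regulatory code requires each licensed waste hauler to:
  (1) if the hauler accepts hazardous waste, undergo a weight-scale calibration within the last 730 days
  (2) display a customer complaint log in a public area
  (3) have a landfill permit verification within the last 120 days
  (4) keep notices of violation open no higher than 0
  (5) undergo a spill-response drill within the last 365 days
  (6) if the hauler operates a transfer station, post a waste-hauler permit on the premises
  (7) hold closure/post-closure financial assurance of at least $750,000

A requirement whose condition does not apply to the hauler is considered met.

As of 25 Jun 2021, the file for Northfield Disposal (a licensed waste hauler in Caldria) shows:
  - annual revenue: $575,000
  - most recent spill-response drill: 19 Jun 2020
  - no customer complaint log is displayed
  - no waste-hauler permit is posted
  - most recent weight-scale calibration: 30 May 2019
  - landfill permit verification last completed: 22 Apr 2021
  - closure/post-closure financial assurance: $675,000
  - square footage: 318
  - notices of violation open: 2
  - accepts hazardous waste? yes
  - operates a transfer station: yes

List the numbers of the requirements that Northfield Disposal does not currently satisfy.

1. condition 'accepts hazardous waste' holds; weight-scale calibration 757 days ago vs limit 730 → not met
2. customer complaint log absent → not met
3. landfill permit verification 64 days ago vs limit 120 → met
4. notices of violation open 2 > 0 → not met
5. spill-response drill 371 days ago vs limit 365 → not met
6. condition 'operates a transfer station' holds; waste-hauler permit absent → not met
7. closure/post-closure financial assurance $675,000 < $750,000 → not met
Not met: 1, 2, 4, 5, 6, 7

1, 2, 4, 5, 6, 7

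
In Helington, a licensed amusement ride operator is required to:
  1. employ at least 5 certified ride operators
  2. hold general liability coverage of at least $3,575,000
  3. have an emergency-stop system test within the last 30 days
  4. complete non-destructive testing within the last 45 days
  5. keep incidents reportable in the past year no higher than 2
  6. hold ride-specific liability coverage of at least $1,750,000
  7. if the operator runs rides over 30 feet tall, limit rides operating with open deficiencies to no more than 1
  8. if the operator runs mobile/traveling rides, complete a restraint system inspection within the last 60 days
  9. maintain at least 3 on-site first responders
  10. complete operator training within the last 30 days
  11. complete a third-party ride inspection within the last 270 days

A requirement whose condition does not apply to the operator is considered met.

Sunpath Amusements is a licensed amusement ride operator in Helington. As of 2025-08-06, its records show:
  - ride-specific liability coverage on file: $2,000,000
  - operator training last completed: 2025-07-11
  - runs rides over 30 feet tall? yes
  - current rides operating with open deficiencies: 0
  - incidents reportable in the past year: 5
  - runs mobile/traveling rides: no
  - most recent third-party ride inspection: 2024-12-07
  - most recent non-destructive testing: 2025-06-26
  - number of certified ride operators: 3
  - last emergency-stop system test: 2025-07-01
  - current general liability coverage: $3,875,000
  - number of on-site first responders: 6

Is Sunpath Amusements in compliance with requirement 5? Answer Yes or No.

5. incidents reportable in the past year 5 > 2 → not met

No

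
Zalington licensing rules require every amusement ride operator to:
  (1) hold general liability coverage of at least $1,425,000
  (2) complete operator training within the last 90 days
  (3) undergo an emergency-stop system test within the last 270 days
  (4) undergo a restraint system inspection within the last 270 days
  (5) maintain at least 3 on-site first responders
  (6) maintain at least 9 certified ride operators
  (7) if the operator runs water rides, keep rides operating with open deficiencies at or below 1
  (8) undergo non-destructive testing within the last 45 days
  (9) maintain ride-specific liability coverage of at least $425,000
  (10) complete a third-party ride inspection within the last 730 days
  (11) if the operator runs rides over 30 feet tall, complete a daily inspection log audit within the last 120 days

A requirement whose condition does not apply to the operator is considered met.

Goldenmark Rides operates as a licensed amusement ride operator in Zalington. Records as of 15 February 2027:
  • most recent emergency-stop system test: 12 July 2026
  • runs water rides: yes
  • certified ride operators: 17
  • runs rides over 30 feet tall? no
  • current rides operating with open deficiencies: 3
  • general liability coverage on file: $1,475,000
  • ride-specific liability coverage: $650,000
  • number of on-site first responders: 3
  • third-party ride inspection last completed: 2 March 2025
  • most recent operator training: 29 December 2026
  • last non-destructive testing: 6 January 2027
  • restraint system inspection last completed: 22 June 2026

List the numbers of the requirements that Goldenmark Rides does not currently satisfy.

1. general liability coverage $1,475,000 ≥ $1,425,000 → met
2. operator training 48 days ago vs limit 90 → met
3. emergency-stop system test 218 days ago vs limit 270 → met
4. restraint system inspection 238 days ago vs limit 270 → met
5. on-site first responders 3 ≥ 3 → met
6. certified ride operators 17 ≥ 9 → met
7. condition 'runs water rides' holds; rides operating with open deficiencies 3 > 1 → not met
8. non-destructive testing 40 days ago vs limit 45 → met
9. ride-specific liability coverage $650,000 ≥ $425,000 → met
10. third-party ride inspection 715 days ago vs limit 730 → met
11. condition 'runs rides over 30 feet tall' does not hold → requirement n/a → met
Not met: 7

7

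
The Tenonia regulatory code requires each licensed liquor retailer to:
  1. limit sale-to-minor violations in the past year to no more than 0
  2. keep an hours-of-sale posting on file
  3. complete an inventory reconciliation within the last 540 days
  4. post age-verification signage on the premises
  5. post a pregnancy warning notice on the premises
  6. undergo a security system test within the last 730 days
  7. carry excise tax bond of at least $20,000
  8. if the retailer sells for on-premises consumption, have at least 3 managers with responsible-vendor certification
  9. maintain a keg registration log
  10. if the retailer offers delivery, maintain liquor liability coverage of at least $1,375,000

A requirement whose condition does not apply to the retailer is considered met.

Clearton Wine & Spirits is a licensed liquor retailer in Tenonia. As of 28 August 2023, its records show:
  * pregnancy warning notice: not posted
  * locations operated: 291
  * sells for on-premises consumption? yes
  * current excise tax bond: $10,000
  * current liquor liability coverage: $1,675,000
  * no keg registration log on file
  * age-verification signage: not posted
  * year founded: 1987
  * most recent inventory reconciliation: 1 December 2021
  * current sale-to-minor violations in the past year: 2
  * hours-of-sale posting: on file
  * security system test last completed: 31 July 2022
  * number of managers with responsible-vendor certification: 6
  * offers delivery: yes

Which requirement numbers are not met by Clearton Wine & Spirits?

1. sale-to-minor violations in the past year 2 > 0 → not met
2. hours-of-sale posting present → met
3. inventory reconciliation 635 days ago vs limit 540 → not met
4. age-verification signage absent → not met
5. pregnancy warning notice absent → not met
6. security system test 393 days ago vs limit 730 → met
7. excise tax bond $10,000 < $20,000 → not met
8. condition 'sells for on-premises consumption' holds; managers with responsible-vendor certification 6 ≥ 3 → met
9. keg registration log absent → not met
10. condition 'offers delivery' holds; liquor liability coverage $1,675,000 ≥ $1,375,000 → met
Not met: 1, 3, 4, 5, 7, 9

1, 3, 4, 5, 7, 9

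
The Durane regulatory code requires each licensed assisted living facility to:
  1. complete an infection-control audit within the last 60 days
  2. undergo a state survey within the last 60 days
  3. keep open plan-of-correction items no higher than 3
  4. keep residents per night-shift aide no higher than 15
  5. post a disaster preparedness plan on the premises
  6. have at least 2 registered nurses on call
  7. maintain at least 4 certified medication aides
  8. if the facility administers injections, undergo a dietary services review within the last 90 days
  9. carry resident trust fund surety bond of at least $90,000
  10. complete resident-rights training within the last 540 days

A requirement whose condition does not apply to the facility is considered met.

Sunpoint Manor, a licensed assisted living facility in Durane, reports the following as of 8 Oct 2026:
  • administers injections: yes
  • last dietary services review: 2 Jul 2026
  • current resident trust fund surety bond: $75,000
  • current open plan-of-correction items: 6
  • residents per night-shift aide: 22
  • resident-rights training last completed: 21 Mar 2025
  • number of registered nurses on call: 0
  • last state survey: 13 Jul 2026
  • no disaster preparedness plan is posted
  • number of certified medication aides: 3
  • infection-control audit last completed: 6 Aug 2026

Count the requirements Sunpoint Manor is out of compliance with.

10

1. infection-control audit 63 days ago vs limit 60 → not met
2. state survey 87 days ago vs limit 60 → not met
3. open plan-of-correction items 6 > 3 → not met
4. residents per night-shift aide 22 > 15 → not met
5. disaster preparedness plan absent → not met
6. registered nurses on call 0 < 2 → not met
7. certified medication aides 3 < 4 → not met
8. condition 'administers injections' holds; dietary services review 98 days ago vs limit 90 → not met
9. resident trust fund surety bond $75,000 < $90,000 → not met
10. resident-rights training 566 days ago vs limit 540 → not met
Not met: 10 of 10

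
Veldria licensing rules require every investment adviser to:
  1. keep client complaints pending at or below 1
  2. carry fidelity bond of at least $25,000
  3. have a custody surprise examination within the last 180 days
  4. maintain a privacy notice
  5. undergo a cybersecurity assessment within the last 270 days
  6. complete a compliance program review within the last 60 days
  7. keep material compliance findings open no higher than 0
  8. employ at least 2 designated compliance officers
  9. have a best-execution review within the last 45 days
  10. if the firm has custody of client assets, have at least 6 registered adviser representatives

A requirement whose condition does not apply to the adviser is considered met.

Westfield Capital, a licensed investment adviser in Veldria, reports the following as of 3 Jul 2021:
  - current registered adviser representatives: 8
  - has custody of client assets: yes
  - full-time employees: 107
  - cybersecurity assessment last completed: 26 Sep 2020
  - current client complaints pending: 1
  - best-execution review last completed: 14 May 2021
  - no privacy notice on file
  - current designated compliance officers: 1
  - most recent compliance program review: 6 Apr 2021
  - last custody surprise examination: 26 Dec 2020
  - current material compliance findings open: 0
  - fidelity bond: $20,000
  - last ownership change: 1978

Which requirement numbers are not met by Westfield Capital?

2, 3, 4, 5, 6, 8, 9

1. client complaints pending 1 ≤ 1 → met
2. fidelity bond $20,000 < $25,000 → not met
3. custody surprise examination 189 days ago vs limit 180 → not met
4. privacy notice absent → not met
5. cybersecurity assessment 280 days ago vs limit 270 → not met
6. compliance program review 88 days ago vs limit 60 → not met
7. material compliance findings open 0 ≤ 0 → met
8. designated compliance officers 1 < 2 → not met
9. best-execution review 50 days ago vs limit 45 → not met
10. condition 'has custody of client assets' holds; registered adviser representatives 8 ≥ 6 → met
Not met: 2, 3, 4, 5, 6, 8, 9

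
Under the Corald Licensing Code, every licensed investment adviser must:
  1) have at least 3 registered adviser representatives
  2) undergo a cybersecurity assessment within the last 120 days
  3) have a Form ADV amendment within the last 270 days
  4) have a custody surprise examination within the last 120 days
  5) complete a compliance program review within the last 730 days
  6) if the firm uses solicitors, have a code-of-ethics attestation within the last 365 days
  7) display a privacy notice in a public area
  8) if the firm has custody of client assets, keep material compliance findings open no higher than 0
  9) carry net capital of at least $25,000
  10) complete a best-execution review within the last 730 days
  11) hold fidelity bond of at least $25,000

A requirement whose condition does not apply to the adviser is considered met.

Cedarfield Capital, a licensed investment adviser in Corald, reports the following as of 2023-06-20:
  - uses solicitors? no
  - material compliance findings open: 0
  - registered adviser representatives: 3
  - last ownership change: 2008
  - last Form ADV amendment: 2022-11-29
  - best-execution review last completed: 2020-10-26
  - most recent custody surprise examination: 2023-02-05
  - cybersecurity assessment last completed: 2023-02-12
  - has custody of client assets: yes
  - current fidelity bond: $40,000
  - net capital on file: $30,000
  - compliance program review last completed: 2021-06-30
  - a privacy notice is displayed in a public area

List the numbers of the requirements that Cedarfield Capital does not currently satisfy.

1. registered adviser representatives 3 ≥ 3 → met
2. cybersecurity assessment 128 days ago vs limit 120 → not met
3. Form ADV amendment 203 days ago vs limit 270 → met
4. custody surprise examination 135 days ago vs limit 120 → not met
5. compliance program review 720 days ago vs limit 730 → met
6. condition 'uses solicitors' does not hold → requirement n/a → met
7. privacy notice present → met
8. condition 'has custody of client assets' holds; material compliance findings open 0 ≤ 0 → met
9. net capital $30,000 ≥ $25,000 → met
10. best-execution review 967 days ago vs limit 730 → not met
11. fidelity bond $40,000 ≥ $25,000 → met
Not met: 2, 4, 10

2, 4, 10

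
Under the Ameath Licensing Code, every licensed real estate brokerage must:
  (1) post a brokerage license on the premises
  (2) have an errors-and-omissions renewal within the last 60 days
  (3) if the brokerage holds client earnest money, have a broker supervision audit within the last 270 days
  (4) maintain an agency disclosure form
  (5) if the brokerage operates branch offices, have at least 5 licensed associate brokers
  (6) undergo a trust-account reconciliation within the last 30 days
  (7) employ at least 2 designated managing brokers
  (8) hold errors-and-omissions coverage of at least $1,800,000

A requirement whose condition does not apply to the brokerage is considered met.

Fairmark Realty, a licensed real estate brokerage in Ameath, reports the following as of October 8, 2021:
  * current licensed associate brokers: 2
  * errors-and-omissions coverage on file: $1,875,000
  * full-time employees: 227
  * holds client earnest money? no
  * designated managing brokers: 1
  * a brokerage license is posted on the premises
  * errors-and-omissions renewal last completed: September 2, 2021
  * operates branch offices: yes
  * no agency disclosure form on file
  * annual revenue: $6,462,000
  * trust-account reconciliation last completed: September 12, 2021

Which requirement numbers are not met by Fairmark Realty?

1. brokerage license present → met
2. errors-and-omissions renewal 36 days ago vs limit 60 → met
3. condition 'holds client earnest money' does not hold → requirement n/a → met
4. agency disclosure form absent → not met
5. condition 'operates branch offices' holds; licensed associate brokers 2 < 5 → not met
6. trust-account reconciliation 26 days ago vs limit 30 → met
7. designated managing brokers 1 < 2 → not met
8. errors-and-omissions coverage $1,875,000 ≥ $1,800,000 → met
Not met: 4, 5, 7

4, 5, 7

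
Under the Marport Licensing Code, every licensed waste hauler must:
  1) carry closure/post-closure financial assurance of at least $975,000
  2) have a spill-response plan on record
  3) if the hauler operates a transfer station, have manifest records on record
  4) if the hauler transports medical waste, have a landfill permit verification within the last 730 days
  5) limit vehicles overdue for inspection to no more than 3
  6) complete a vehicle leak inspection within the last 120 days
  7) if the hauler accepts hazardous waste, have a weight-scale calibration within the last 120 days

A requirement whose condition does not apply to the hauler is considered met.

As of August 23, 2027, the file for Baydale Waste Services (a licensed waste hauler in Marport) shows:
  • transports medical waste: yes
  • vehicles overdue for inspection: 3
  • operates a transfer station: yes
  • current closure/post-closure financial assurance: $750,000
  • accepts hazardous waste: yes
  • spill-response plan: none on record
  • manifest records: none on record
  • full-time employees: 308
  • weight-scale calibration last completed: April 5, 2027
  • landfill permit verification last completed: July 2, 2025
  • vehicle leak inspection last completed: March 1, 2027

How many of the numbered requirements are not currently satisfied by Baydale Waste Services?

1. closure/post-closure financial assurance $750,000 < $975,000 → not met
2. spill-response plan absent → not met
3. condition 'operates a transfer station' holds; manifest records absent → not met
4. condition 'transports medical waste' holds; landfill permit verification 782 days ago vs limit 730 → not met
5. vehicles overdue for inspection 3 ≤ 3 → met
6. vehicle leak inspection 175 days ago vs limit 120 → not met
7. condition 'accepts hazardous waste' holds; weight-scale calibration 140 days ago vs limit 120 → not met
Not met: 6 of 7

6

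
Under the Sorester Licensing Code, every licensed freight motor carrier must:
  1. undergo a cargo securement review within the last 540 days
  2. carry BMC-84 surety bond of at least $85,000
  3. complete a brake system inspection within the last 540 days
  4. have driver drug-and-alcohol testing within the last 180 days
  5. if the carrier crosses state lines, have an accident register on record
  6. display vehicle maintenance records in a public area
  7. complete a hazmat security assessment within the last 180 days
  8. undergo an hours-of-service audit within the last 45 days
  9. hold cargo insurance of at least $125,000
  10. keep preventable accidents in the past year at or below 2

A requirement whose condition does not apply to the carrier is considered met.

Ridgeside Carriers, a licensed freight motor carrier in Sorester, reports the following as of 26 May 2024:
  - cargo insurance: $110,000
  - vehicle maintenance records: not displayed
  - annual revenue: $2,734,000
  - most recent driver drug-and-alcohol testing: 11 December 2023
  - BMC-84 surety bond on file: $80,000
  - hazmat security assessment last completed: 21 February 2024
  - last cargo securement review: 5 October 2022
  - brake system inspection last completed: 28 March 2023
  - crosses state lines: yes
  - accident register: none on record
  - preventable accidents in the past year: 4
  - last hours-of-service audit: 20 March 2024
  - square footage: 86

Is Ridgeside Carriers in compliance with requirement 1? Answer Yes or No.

No

1. cargo securement review 599 days ago vs limit 540 → not met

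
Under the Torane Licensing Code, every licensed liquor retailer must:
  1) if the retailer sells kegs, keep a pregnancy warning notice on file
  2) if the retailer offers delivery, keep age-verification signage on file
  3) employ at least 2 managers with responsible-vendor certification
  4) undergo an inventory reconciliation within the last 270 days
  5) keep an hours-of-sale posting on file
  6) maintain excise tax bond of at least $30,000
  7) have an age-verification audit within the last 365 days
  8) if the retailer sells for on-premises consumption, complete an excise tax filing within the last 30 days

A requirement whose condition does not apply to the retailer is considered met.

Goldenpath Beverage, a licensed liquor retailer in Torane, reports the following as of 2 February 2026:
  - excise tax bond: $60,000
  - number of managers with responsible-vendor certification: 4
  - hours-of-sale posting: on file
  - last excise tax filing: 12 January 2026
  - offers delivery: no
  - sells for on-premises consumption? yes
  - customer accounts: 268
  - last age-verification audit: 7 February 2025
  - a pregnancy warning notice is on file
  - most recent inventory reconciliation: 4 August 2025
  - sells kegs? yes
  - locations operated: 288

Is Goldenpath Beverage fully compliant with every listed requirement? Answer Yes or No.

Yes

1. condition 'sells kegs' holds; pregnancy warning notice present → met
2. condition 'offers delivery' does not hold → requirement n/a → met
3. managers with responsible-vendor certification 4 ≥ 2 → met
4. inventory reconciliation 182 days ago vs limit 270 → met
5. hours-of-sale posting present → met
6. excise tax bond $60,000 ≥ $30,000 → met
7. age-verification audit 360 days ago vs limit 365 → met
8. condition 'sells for on-premises consumption' holds; excise tax filing 21 days ago vs limit 30 → met
All met.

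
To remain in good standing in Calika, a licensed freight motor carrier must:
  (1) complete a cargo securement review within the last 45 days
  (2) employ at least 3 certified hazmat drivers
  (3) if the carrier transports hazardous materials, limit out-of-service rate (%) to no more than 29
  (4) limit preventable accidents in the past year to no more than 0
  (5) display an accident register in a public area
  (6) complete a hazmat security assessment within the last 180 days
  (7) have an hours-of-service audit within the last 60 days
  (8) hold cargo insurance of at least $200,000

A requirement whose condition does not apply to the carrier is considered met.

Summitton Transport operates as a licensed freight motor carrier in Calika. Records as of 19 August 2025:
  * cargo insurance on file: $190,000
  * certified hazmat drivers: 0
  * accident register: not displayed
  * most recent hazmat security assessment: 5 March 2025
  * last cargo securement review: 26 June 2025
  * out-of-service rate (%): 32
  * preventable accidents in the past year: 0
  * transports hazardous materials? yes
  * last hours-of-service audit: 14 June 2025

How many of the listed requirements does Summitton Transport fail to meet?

6

1. cargo securement review 54 days ago vs limit 45 → not met
2. certified hazmat drivers 0 < 3 → not met
3. condition 'transports hazardous materials' holds; out-of-service rate (%) 32 > 29 → not met
4. preventable accidents in the past year 0 ≤ 0 → met
5. accident register absent → not met
6. hazmat security assessment 167 days ago vs limit 180 → met
7. hours-of-service audit 66 days ago vs limit 60 → not met
8. cargo insurance $190,000 < $200,000 → not met
Not met: 6 of 8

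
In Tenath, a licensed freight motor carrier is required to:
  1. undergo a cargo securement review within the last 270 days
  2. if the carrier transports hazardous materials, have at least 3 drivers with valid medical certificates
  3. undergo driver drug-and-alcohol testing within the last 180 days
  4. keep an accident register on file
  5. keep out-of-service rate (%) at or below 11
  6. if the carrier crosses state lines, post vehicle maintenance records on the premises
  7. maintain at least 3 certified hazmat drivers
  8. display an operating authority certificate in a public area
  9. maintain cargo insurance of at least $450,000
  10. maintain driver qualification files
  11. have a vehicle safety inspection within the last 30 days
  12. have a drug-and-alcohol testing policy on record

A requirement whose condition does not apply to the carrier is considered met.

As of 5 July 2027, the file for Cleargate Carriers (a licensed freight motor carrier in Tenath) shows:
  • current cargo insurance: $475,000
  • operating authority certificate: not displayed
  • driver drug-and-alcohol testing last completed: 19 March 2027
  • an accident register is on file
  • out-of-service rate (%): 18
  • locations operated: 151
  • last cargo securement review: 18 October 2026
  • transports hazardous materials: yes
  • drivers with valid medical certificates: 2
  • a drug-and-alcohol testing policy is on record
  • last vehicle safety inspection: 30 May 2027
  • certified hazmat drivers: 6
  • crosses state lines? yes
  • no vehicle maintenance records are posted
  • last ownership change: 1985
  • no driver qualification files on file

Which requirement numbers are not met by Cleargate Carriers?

1. cargo securement review 260 days ago vs limit 270 → met
2. condition 'transports hazardous materials' holds; drivers with valid medical certificates 2 < 3 → not met
3. driver drug-and-alcohol testing 108 days ago vs limit 180 → met
4. accident register present → met
5. out-of-service rate (%) 18 > 11 → not met
6. condition 'crosses state lines' holds; vehicle maintenance records absent → not met
7. certified hazmat drivers 6 ≥ 3 → met
8. operating authority certificate absent → not met
9. cargo insurance $475,000 ≥ $450,000 → met
10. driver qualification files absent → not met
11. vehicle safety inspection 36 days ago vs limit 30 → not met
12. drug-and-alcohol testing policy present → met
Not met: 2, 5, 6, 8, 10, 11

2, 5, 6, 8, 10, 11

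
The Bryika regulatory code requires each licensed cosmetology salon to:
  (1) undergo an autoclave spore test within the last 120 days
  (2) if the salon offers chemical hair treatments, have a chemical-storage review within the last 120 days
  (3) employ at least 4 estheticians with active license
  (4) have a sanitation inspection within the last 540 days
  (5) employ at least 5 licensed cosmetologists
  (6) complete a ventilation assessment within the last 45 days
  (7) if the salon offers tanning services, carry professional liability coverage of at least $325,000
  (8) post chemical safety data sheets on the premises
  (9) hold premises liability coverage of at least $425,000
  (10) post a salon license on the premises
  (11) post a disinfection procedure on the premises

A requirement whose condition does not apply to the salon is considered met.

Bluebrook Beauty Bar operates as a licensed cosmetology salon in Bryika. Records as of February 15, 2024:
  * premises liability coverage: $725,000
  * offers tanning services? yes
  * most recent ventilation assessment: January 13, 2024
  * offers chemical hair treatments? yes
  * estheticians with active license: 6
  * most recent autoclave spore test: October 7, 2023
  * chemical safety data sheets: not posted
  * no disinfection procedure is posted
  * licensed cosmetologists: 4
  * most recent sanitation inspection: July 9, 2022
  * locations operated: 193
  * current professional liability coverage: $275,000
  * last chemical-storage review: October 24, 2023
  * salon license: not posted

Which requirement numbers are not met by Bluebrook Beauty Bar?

1. autoclave spore test 131 days ago vs limit 120 → not met
2. condition 'offers chemical hair treatments' holds; chemical-storage review 114 days ago vs limit 120 → met
3. estheticians with active license 6 ≥ 4 → met
4. sanitation inspection 586 days ago vs limit 540 → not met
5. licensed cosmetologists 4 < 5 → not met
6. ventilation assessment 33 days ago vs limit 45 → met
7. condition 'offers tanning services' holds; professional liability coverage $275,000 < $325,000 → not met
8. chemical safety data sheets absent → not met
9. premises liability coverage $725,000 ≥ $425,000 → met
10. salon license absent → not met
11. disinfection procedure absent → not met
Not met: 1, 4, 5, 7, 8, 10, 11

1, 4, 5, 7, 8, 10, 11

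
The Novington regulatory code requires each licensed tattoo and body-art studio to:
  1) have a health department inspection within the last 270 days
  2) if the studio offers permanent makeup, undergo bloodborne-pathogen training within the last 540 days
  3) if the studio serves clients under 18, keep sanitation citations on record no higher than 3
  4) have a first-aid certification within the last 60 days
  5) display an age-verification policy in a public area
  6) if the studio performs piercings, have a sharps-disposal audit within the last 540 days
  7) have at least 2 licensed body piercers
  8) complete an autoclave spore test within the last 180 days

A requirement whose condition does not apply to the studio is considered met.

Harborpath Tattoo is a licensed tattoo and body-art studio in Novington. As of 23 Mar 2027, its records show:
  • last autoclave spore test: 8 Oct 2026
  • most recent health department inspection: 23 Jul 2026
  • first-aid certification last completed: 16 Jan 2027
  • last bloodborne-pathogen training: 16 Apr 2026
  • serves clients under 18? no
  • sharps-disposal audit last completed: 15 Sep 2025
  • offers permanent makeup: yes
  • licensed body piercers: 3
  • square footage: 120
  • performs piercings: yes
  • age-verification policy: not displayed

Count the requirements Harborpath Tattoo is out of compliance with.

3

1. health department inspection 243 days ago vs limit 270 → met
2. condition 'offers permanent makeup' holds; bloodborne-pathogen training 341 days ago vs limit 540 → met
3. condition 'serves clients under 18' does not hold → requirement n/a → met
4. first-aid certification 66 days ago vs limit 60 → not met
5. age-verification policy absent → not met
6. condition 'performs piercings' holds; sharps-disposal audit 554 days ago vs limit 540 → not met
7. licensed body piercers 3 ≥ 2 → met
8. autoclave spore test 166 days ago vs limit 180 → met
Not met: 3 of 8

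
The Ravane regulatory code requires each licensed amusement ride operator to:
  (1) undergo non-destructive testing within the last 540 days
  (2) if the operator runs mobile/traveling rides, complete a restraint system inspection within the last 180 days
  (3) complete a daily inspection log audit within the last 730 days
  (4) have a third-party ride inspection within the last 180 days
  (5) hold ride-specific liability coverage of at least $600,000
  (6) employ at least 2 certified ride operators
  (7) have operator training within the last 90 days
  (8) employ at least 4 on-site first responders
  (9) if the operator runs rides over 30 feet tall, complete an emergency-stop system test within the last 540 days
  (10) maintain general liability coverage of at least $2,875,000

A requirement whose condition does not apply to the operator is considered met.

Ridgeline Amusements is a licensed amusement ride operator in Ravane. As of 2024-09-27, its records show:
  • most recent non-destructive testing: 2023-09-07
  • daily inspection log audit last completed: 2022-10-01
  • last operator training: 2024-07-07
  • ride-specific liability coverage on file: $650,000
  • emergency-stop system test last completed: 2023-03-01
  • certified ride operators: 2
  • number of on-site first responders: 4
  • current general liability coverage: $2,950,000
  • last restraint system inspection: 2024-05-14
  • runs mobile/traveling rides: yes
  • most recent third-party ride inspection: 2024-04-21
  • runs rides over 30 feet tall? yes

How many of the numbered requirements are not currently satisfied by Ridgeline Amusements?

1

1. non-destructive testing 386 days ago vs limit 540 → met
2. condition 'runs mobile/traveling rides' holds; restraint system inspection 136 days ago vs limit 180 → met
3. daily inspection log audit 727 days ago vs limit 730 → met
4. third-party ride inspection 159 days ago vs limit 180 → met
5. ride-specific liability coverage $650,000 ≥ $600,000 → met
6. certified ride operators 2 ≥ 2 → met
7. operator training 82 days ago vs limit 90 → met
8. on-site first responders 4 ≥ 4 → met
9. condition 'runs rides over 30 feet tall' holds; emergency-stop system test 576 days ago vs limit 540 → not met
10. general liability coverage $2,950,000 ≥ $2,875,000 → met
Not met: 1 of 10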